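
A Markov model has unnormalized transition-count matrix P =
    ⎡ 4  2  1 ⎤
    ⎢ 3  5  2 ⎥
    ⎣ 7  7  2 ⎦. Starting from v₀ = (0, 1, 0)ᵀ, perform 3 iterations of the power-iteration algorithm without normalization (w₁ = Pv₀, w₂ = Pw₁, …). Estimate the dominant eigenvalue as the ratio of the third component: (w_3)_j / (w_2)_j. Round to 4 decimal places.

9.7778

w1 = Pv₀ = (4·0 + 2·1 + 1·0; 3·0 + 5·1 + 2·0; 7·0 + 7·1 + 2·0) = (2, 5, 7)
w2 = Pw1 = (4·2 + 2·5 + 1·7; 3·2 + 5·5 + 2·7; 7·2 + 7·5 + 2·7) = (25, 45, 63)
w3 = Pw2 = (253, 426, 616)
Ratio at component: 616 / 63 = 9.7778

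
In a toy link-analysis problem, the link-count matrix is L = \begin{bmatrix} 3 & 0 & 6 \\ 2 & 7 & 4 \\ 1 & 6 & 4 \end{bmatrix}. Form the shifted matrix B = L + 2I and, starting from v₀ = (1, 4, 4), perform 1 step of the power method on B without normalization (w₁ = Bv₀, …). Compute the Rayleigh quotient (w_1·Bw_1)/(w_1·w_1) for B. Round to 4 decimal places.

B = L + 2I has rows (5, 0, 6); (2, 9, 4); (1, 6, 6)
w1 = Bv₀ = (5·1 + 0·4 + 6·4; 2·1 + 9·4 + 4·4; 1·1 + 6·4 + 6·4) = (29, 54, 49)
Bw1 = (439, 740, 647)
w1·Bw1 = 84394; w1·w1 = 6158; μ ≈ 84394/6158 = 13.7048

13.7048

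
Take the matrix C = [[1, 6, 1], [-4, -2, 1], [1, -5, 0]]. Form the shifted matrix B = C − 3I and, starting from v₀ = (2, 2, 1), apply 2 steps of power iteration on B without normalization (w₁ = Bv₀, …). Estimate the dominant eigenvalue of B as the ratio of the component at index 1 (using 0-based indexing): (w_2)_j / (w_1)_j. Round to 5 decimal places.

B = C − 3I has rows (-2, 6, 1); (-4, -5, 1); (1, -5, -3)
w1 = Bv₀ = (9, -17, -11)
w2 = Bw1 = (-131, 38, 127)
Ratio: 38/-17 = -2.23529

μ ≈ -2.23529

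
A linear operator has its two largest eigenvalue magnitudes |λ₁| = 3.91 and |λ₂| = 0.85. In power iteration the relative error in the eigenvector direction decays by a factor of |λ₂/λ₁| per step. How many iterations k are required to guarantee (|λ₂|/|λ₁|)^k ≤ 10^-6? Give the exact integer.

|λ₂/λ₁| = 0.85/3.91 = 0.21739
Need k ≥ ln(10^-6) / ln(0.21739) = -13.8155 / -1.5261 ≈ 9.053
Smallest integer k satisfying the bound: 10

10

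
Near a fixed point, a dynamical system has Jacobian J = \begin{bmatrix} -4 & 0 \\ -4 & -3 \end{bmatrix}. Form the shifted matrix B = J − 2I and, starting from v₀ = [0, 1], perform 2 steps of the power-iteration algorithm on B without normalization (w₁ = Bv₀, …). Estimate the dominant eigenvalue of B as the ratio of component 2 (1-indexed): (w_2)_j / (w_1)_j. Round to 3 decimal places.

B = J − 2I has rows (-6, 0); (-4, -5)
w1 = Bv₀ = ((-6)·0 + 0·1; (-4)·0 + (-5)·1) = (0, -5)
w2 = Bw1 = ((-6)·0 + 0·(-5); (-4)·0 + (-5)·(-5)) = (0, 25)
Ratio: 25/-5 = -5.000

-5.000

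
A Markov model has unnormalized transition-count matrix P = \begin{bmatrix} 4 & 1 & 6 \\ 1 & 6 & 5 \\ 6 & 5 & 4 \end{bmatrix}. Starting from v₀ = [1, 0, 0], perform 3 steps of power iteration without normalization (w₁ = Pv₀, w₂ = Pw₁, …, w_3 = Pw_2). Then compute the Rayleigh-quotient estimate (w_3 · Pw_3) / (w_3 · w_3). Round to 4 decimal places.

λ ≈ 12.8315

w1 = Pv₀ = (4, 1, 6)
w2 = Pw1 = (53, 40, 53)
w3 = Pw2 = (570, 558, 730)
Pw3 = (7218, 7568, 9130)
w3·Pw3 = 570·7218 + 558·7568 + 730·9130 = 15002104; w3·w3 = 570·570 + 558·558 + 730·730 = 1169164
λ ≈ 15002104/1169164 = 12.8315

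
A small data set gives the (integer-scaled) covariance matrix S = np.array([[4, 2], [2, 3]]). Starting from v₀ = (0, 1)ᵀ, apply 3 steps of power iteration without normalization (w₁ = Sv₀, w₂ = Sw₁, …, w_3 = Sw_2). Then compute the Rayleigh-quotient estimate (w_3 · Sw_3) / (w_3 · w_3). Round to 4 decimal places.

λ ≈ 5.5595

w1 = Sv₀ = (4·0 + 2·1; 2·0 + 3·1) = (2, 3)
w2 = Sw1 = (4·2 + 2·3; 2·2 + 3·3) = (14, 13)
w3 = Sw2 = (82, 67)
Sw3 = (462, 365)
w3·Sw3 = 82·462 + 67·365 = 62339; w3·w3 = 82·82 + 67·67 = 11213
λ ≈ 62339/11213 = 5.5595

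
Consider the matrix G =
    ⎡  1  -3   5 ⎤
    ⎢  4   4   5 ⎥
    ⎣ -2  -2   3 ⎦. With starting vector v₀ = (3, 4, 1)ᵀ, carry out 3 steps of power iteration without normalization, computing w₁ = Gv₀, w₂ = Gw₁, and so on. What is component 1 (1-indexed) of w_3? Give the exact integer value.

-796

w1 = Gv₀ = (1·3 + (-3)·4 + 5·1; 4·3 + 4·4 + 5·1; (-2)·3 + (-2)·4 + 3·1) = (-4, 33, -11)
w2 = Gw1 = (1·(-4) + (-3)·33 + 5·(-11); 4·(-4) + 4·33 + 5·(-11); (-2)·(-4) + (-2)·33 + 3·(-11)) = (-158, 61, -91)
w3 = Gw2 = (-796, -843, -79)
The requested component of w3 is -796.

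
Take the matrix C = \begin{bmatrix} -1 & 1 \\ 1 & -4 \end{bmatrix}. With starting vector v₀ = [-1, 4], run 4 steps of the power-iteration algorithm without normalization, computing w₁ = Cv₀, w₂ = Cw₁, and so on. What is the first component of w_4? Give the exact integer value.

w1 = Cv₀ = ((-1)·(-1) + 1·4; 1·(-1) + (-4)·4) = (5, -17)
w2 = Cw1 = ((-1)·5 + 1·(-17); 1·5 + (-4)·(-17)) = (-22, 73)
w3 = Cw2 = (95, -314)
w4 = Cw3 = (-409, 1351)
The requested component of w4 is -409.

-409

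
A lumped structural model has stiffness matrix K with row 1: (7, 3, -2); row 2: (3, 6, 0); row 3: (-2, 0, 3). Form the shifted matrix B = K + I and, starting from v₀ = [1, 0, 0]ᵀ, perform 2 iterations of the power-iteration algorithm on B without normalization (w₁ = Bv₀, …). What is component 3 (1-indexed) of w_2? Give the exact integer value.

-24

B = K + I has rows (8, 3, -2); (3, 7, 0); (-2, 0, 4)
w1 = Bv₀ = (8·1 + 3·0 + (-2)·0; 3·1 + 7·0 + 0·0; (-2)·1 + 0·0 + 4·0) = (8, 3, -2)
w2 = Bw1 = (8·8 + 3·3 + (-2)·(-2); 3·8 + 7·3 + 0·(-2); (-2)·8 + 0·3 + 4·(-2)) = (77, 45, -24)
Requested component of w2: -24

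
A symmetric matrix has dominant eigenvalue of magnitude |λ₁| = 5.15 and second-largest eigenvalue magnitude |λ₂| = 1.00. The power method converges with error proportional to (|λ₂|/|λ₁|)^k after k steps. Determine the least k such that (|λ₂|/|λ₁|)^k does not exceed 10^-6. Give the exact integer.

9

|λ₂/λ₁| = 1.00/5.15 = 0.19417
Need k ≥ ln(10^-6) / ln(0.19417) = -13.8155 / -1.6390 ≈ 8.429
Smallest integer k satisfying the bound: 9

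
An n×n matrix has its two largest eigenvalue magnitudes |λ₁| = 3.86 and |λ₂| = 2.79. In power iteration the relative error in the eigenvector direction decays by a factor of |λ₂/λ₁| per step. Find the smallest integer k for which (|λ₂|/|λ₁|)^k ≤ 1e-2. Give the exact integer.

|λ₂/λ₁| = 2.79/3.86 = 0.72280
Need k ≥ ln(1e-2) / ln(0.72280) = -4.6052 / -0.3246 ≈ 14.186
Smallest integer k satisfying the bound: 15

15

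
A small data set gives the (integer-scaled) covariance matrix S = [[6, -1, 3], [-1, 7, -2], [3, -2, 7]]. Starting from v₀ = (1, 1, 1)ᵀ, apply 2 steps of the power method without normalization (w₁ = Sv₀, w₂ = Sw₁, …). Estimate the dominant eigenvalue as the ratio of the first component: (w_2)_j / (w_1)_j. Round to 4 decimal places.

8.5000

w1 = Sv₀ = (6·1 + (-1)·1 + 3·1; (-1)·1 + 7·1 + (-2)·1; 3·1 + (-2)·1 + 7·1) = (8, 4, 8)
w2 = Sw1 = (6·8 + (-1)·4 + 3·8; (-1)·8 + 7·4 + (-2)·8; 3·8 + (-2)·4 + 7·8) = (68, 4, 72)
Ratio at component: 68 / 8 = 8.5000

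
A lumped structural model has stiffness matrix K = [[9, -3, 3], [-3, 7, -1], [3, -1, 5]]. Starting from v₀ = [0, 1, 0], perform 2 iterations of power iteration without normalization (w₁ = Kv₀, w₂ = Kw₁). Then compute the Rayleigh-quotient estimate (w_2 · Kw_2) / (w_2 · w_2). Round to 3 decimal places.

λ ≈ 11.795

w1 = Kv₀ = (9·0 + (-3)·1 + 3·0; (-3)·0 + 7·1 + (-1)·0; 3·0 + (-1)·1 + 5·0) = (-3, 7, -1)
w2 = Kw1 = (9·(-3) + (-3)·7 + 3·(-1); (-3)·(-3) + 7·7 + (-1)·(-1); 3·(-3) + (-1)·7 + 5·(-1)) = (-51, 59, -21)
Kw2 = (-699, 587, -317)
w2·Kw2 = (-51)·(-699) + 59·587 + (-21)·(-317) = 76939; w2·w2 = (-51)·(-51) + 59·59 + (-21)·(-21) = 6523
λ ≈ 76939/6523 = 11.795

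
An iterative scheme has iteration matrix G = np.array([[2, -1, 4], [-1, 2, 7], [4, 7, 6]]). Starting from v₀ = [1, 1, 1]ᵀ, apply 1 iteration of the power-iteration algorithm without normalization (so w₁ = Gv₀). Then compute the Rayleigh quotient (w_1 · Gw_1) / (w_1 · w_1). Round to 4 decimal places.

11.6825

w1 = Gv₀ = (2·1 + (-1)·1 + 4·1; (-1)·1 + 2·1 + 7·1; 4·1 + 7·1 + 6·1) = (5, 8, 17)
Gw1 = (70, 130, 178)
w1·Gw1 = 5·70 + 8·130 + 17·178 = 4416; w1·w1 = 5·5 + 8·8 + 17·17 = 378
λ ≈ 4416/378 = 11.6825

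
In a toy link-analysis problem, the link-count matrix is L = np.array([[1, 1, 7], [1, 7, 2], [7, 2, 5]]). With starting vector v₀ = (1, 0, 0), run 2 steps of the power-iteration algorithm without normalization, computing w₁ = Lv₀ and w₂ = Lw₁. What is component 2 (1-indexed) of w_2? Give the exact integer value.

22

w1 = Lv₀ = (1, 1, 7)
w2 = Lw1 = (51, 22, 44)
The requested component of w2 is 22.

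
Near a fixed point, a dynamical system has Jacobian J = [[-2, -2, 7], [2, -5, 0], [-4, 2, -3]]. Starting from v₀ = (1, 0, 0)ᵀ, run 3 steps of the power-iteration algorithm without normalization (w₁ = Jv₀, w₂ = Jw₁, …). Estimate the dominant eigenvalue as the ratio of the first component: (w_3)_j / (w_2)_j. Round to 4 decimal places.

w1 = Jv₀ = ((-2)·1 + (-2)·0 + 7·0; 2·1 + (-5)·0 + 0·0; (-4)·1 + 2·0 + (-3)·0) = (-2, 2, -4)
w2 = Jw1 = ((-2)·(-2) + (-2)·2 + 7·(-4); 2·(-2) + (-5)·2 + 0·(-4); (-4)·(-2) + 2·2 + (-3)·(-4)) = (-28, -14, 24)
w3 = Jw2 = (252, 14, 12)
Ratio at component: 252 / -28 = -9.0000

-9.0000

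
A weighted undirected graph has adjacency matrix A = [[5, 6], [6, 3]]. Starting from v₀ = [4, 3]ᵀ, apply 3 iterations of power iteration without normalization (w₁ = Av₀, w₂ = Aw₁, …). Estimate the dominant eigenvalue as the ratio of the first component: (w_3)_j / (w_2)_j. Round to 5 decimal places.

w1 = Av₀ = (38, 33)
w2 = Aw1 = (388, 327)
w3 = Aw2 = (3902, 3309)
Ratio at component: 3902 / 388 = 10.05670

10.05670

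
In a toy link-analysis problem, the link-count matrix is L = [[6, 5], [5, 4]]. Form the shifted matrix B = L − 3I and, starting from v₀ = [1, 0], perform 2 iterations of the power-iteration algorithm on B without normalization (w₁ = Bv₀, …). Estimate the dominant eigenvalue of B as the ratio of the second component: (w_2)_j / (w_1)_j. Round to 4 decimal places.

B = L − 3I has rows (3, 5); (5, 1)
w1 = Bv₀ = (3·1 + 5·0; 5·1 + 1·0) = (3, 5)
w2 = Bw1 = (3·3 + 5·5; 5·3 + 1·5) = (34, 20)
Ratio: 20/5 = 4.0000

μ ≈ 4.0000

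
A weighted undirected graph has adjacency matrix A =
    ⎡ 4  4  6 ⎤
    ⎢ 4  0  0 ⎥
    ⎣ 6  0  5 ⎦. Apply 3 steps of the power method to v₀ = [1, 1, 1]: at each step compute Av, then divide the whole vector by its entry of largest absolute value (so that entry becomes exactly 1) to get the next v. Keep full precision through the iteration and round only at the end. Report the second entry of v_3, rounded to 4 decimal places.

Av0 = (14.00000, 4.00000, 11.00000); divide by 14.00000 → v1 = (1.00000, 0.28571, 0.78571)
Av1 = (9.85714, 4.00000, 9.92857); divide by 9.92857 → v2 = (0.99281, 0.40288, 1.00000)
Av2 = (11.58273, 3.97122, 10.95683); divide by 11.58273 → v3 = (1.00000, 0.34286, 0.94596)
Requested entry of v3: 552/1610 = 0.3429

0.3429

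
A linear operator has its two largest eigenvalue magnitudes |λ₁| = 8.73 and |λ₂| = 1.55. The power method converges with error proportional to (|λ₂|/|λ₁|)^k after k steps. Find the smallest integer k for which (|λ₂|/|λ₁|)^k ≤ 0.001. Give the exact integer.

|λ₂/λ₁| = 1.55/8.73 = 0.17755
Need k ≥ ln(0.001) / ln(0.17755) = -6.9078 / -1.7285 ≈ 3.996
Smallest integer k satisfying the bound: 4

4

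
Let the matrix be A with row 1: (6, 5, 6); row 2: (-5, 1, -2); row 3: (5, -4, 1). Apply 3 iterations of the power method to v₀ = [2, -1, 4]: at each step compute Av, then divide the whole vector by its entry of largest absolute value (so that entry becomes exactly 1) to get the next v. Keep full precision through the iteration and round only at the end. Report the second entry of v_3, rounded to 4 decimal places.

-0.8172

Av0 = (31.00000, -19.00000, 18.00000); divide by 31.00000 → v1 = (1.00000, -0.61290, 0.58065)
Av1 = (6.41935, -6.77419, 8.03226); divide by 8.03226 → v2 = (0.79920, -0.84337, 1.00000)
Av2 = (6.57831, -6.83936, 8.36948); divide by 8.36948 → v3 = (0.78599, -0.81718, 1.00000)
Requested entry of v3: -1703/2084 = -0.8172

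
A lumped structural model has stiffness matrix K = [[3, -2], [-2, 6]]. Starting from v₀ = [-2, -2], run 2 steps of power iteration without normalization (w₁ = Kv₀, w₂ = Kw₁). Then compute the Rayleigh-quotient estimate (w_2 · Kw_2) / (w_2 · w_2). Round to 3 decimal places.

λ ≈ 6.717

w1 = Kv₀ = (-2, -8)
w2 = Kw1 = (10, -44)
Kw2 = (118, -284)
w2·Kw2 = 10·118 + (-44)·(-284) = 13676; w2·w2 = 10·10 + (-44)·(-44) = 2036
λ ≈ 13676/2036 = 6.717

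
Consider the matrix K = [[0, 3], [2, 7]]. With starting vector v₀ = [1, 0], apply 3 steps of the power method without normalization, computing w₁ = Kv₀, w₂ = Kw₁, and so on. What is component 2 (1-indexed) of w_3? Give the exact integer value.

w1 = Kv₀ = (0·1 + 3·0; 2·1 + 7·0) = (0, 2)
w2 = Kw1 = (0·0 + 3·2; 2·0 + 7·2) = (6, 14)
w3 = Kw2 = (42, 110)
The requested component of w3 is 110.

110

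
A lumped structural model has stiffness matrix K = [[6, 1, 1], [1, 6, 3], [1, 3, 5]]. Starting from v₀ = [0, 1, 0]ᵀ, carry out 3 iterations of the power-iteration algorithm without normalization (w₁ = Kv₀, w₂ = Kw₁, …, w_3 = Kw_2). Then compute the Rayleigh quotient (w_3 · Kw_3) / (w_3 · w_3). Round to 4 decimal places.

w1 = Kv₀ = (1, 6, 3)
w2 = Kw1 = (15, 46, 34)
w3 = Kw2 = (170, 393, 323)
Kw3 = (1736, 3497, 2964)
w3·Kw3 = 170·1736 + 393·3497 + 323·2964 = 2626813; w3·w3 = 170·170 + 393·393 + 323·323 = 287678
λ ≈ 2626813/287678 = 9.1311

λ ≈ 9.1311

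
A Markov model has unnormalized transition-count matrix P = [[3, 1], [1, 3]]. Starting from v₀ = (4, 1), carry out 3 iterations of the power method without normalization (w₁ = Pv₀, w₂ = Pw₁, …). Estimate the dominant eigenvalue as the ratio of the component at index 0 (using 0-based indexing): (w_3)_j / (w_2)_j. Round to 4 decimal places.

w1 = Pv₀ = (13, 7)
w2 = Pw1 = (46, 34)
w3 = Pw2 = (172, 148)
Ratio at component: 172 / 46 = 3.7391

3.7391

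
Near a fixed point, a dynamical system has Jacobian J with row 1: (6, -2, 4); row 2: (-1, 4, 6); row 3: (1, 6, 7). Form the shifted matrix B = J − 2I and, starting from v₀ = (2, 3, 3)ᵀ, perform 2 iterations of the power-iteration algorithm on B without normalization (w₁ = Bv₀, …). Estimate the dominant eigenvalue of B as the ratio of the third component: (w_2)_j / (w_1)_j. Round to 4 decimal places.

9.1714

B = J − 2I has rows (4, -2, 4); (-1, 2, 6); (1, 6, 5)
w1 = Bv₀ = (14, 22, 35)
w2 = Bw1 = (152, 240, 321)
Ratio: 321/35 = 9.1714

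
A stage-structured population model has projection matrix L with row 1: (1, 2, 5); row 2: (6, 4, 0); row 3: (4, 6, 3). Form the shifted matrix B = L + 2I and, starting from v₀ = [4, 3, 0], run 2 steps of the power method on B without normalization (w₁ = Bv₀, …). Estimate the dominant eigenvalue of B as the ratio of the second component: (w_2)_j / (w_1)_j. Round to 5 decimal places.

B = L + 2I has rows (3, 2, 5); (6, 6, 0); (4, 6, 5)
w1 = Bv₀ = (3·4 + 2·3 + 5·0; 6·4 + 6·3 + 0·0; 4·4 + 6·3 + 5·0) = (18, 42, 34)
w2 = Bw1 = (3·18 + 2·42 + 5·34; 6·18 + 6·42 + 0·34; 4·18 + 6·42 + 5·34) = (308, 360, 494)
Ratio: 360/42 = 8.57143

μ ≈ 8.57143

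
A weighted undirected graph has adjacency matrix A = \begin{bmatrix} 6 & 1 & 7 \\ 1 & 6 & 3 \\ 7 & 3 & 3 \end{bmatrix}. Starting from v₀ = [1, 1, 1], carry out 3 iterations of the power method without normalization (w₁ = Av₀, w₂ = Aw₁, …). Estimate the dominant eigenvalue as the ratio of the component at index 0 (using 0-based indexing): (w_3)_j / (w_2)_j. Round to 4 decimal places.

w1 = Av₀ = (6·1 + 1·1 + 7·1; 1·1 + 6·1 + 3·1; 7·1 + 3·1 + 3·1) = (14, 10, 13)
w2 = Aw1 = (6·14 + 1·10 + 7·13; 1·14 + 6·10 + 3·13; 7·14 + 3·10 + 3·13) = (185, 113, 167)
w3 = Aw2 = (2392, 1364, 2135)
Ratio at component: 2392 / 185 = 12.9297

λ ≈ 12.9297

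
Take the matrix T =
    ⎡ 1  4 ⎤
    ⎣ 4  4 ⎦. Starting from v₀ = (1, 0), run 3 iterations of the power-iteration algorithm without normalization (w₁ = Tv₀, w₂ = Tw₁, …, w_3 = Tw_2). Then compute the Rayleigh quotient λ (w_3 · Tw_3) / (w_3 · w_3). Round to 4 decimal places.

λ ≈ 6.7663

w1 = Tv₀ = (1·1 + 4·0; 4·1 + 4·0) = (1, 4)
w2 = Tw1 = (1·1 + 4·4; 4·1 + 4·4) = (17, 20)
w3 = Tw2 = (97, 148)
Tw3 = (689, 980)
w3·Tw3 = 97·689 + 148·980 = 211873; w3·w3 = 97·97 + 148·148 = 31313
λ ≈ 211873/31313 = 6.7663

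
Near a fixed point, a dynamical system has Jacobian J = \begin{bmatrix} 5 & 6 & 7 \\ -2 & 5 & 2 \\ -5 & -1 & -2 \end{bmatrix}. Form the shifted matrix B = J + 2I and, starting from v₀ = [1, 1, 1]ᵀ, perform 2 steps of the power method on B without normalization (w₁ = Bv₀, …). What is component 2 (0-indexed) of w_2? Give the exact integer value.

B = J + 2I has rows (7, 6, 7); (-2, 7, 2); (-5, -1, 0)
w1 = Bv₀ = (7·1 + 6·1 + 7·1; (-2)·1 + 7·1 + 2·1; (-5)·1 + (-1)·1 + 0·1) = (20, 7, -6)
w2 = Bw1 = (7·20 + 6·7 + 7·(-6); (-2)·20 + 7·7 + 2·(-6); (-5)·20 + (-1)·7 + 0·(-6)) = (140, -3, -107)
Requested component of w2: -107

-107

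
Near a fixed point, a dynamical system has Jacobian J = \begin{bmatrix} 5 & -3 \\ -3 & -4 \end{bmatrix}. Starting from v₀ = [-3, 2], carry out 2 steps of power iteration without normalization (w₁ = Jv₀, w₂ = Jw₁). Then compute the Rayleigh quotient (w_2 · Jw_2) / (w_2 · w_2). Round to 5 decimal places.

w1 = Jv₀ = (5·(-3) + (-3)·2; (-3)·(-3) + (-4)·2) = (-21, 1)
w2 = Jw1 = (5·(-21) + (-3)·1; (-3)·(-21) + (-4)·1) = (-108, 59)
Jw2 = (-717, 88)
w2·Jw2 = (-108)·(-717) + 59·88 = 82628; w2·w2 = (-108)·(-108) + 59·59 = 15145
λ ≈ 82628/15145 = 5.45579

5.45579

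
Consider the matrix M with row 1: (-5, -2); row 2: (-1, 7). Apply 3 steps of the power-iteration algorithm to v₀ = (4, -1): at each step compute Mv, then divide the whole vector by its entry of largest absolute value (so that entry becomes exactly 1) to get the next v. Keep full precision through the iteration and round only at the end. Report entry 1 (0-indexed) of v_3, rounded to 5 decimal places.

1.00000

Mv0 = (-18.000000, -11.000000); divide by -18.000000 → v1 = (1.000000, 0.611111)
Mv1 = (-6.222222, 3.277778); divide by -6.222222 → v2 = (1.000000, -0.526786)
Mv2 = (-3.946429, -4.687500); divide by -4.687500 → v3 = (0.841905, 1.000000)
Requested entry of v3: -525/-525 = 1.00000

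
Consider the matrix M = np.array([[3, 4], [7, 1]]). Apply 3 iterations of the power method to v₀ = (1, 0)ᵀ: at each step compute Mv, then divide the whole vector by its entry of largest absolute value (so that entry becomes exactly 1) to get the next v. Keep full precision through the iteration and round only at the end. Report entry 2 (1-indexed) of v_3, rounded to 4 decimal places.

Mv0 = (3.00000, 7.00000); divide by 7.00000 → v1 = (0.42857, 1.00000)
Mv1 = (5.28571, 4.00000); divide by 5.28571 → v2 = (1.00000, 0.75676)
Mv2 = (6.02703, 7.75676); divide by 7.75676 → v3 = (0.77700, 1.00000)
Requested entry of v3: 287/287 = 1.0000

1.0000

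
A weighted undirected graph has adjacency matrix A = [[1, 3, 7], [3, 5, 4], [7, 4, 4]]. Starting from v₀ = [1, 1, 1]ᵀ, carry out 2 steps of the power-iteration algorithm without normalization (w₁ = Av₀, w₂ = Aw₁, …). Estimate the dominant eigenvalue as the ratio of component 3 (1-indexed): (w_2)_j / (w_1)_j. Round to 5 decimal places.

w1 = Av₀ = (1·1 + 3·1 + 7·1; 3·1 + 5·1 + 4·1; 7·1 + 4·1 + 4·1) = (11, 12, 15)
w2 = Aw1 = (1·11 + 3·12 + 7·15; 3·11 + 5·12 + 4·15; 7·11 + 4·12 + 4·15) = (152, 153, 185)
Ratio at component: 185 / 15 = 12.33333

λ ≈ 12.33333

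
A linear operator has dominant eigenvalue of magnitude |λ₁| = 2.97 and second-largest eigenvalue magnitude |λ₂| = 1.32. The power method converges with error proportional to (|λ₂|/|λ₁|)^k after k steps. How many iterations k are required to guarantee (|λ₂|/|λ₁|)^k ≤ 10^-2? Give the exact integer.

|λ₂/λ₁| = 1.32/2.97 = 0.44444
Need k ≥ ln(10^-2) / ln(0.44444) = -4.6052 / -0.8109 ≈ 5.679
Smallest integer k satisfying the bound: 6

6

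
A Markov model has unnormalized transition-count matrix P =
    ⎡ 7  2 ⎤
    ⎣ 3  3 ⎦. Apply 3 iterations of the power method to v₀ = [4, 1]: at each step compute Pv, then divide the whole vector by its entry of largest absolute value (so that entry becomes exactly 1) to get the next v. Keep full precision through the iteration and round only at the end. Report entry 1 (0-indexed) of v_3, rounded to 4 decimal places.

0.5769

Pv0 = (30.00000, 15.00000); divide by 30.00000 → v1 = (1.00000, 0.50000)
Pv1 = (8.00000, 4.50000); divide by 8.00000 → v2 = (1.00000, 0.56250)
Pv2 = (8.12500, 4.68750); divide by 8.12500 → v3 = (1.00000, 0.57692)
Requested entry of v3: 1125/1950 = 0.5769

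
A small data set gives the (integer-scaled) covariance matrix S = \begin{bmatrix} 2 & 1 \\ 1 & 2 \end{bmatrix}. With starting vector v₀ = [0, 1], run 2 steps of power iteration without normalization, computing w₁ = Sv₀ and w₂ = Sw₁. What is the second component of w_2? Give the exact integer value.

w1 = Sv₀ = (2·0 + 1·1; 1·0 + 2·1) = (1, 2)
w2 = Sw1 = (2·1 + 1·2; 1·1 + 2·2) = (4, 5)
The requested component of w2 is 5.

5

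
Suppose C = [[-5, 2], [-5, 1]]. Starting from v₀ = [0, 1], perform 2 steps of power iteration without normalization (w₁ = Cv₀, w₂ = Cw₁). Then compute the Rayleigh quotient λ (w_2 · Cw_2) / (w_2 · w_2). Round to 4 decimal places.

-3.1379

w1 = Cv₀ = (2, 1)
w2 = Cw1 = (-8, -9)
Cw2 = (22, 31)
w2·Cw2 = (-8)·22 + (-9)·31 = -455; w2·w2 = (-8)·(-8) + (-9)·(-9) = 145
λ ≈ -455/145 = -3.1379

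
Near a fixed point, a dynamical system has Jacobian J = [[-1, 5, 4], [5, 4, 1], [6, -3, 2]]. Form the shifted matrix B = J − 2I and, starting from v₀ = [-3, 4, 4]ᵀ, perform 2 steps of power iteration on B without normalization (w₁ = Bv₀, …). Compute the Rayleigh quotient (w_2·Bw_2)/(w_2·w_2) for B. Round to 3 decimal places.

μ ≈ -8.132

B = J − 2I has rows (-3, 5, 4); (5, 2, 1); (6, -3, 0)
w1 = Bv₀ = ((-3)·(-3) + 5·4 + 4·4; 5·(-3) + 2·4 + 1·4; 6·(-3) + (-3)·4 + 0·4) = (45, -3, -30)
w2 = Bw1 = ((-3)·45 + 5·(-3) + 4·(-30); 5·45 + 2·(-3) + 1·(-30); 6·45 + (-3)·(-3) + 0·(-30)) = (-270, 189, 279)
Bw2 = (2871, -693, -2187)
w2·Bw2 = -1516320; w2·w2 = 186462; μ ≈ -1516320/186462 = -8.132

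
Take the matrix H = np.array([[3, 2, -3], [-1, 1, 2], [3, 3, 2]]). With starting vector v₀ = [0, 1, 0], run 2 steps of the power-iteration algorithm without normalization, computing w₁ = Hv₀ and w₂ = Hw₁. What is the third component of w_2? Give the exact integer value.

15

w1 = Hv₀ = (3·0 + 2·1 + (-3)·0; (-1)·0 + 1·1 + 2·0; 3·0 + 3·1 + 2·0) = (2, 1, 3)
w2 = Hw1 = (3·2 + 2·1 + (-3)·3; (-1)·2 + 1·1 + 2·3; 3·2 + 3·1 + 2·3) = (-1, 5, 15)
The requested component of w2 is 15.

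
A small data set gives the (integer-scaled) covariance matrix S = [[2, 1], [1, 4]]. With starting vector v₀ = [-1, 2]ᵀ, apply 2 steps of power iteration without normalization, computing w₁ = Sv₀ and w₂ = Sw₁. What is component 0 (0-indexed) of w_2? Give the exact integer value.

7

w1 = Sv₀ = (2·(-1) + 1·2; 1·(-1) + 4·2) = (0, 7)
w2 = Sw1 = (2·0 + 1·7; 1·0 + 4·7) = (7, 28)
The requested component of w2 is 7.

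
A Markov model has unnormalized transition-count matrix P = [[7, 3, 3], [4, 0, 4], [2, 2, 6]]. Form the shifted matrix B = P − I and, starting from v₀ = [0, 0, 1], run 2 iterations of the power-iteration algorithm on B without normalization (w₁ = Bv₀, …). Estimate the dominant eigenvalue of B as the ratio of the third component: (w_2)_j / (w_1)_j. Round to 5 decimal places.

B = P − I has rows (6, 3, 3); (4, -1, 4); (2, 2, 5)
w1 = Bv₀ = (6·0 + 3·0 + 3·1; 4·0 + (-1)·0 + 4·1; 2·0 + 2·0 + 5·1) = (3, 4, 5)
w2 = Bw1 = (6·3 + 3·4 + 3·5; 4·3 + (-1)·4 + 4·5; 2·3 + 2·4 + 5·5) = (45, 28, 39)
Ratio: 39/5 = 7.80000

7.80000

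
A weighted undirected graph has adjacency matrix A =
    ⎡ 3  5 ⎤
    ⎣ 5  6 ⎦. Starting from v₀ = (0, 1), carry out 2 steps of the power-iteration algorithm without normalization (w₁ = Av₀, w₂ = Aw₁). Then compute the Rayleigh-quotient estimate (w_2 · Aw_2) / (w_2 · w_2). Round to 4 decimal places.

w1 = Av₀ = (3·0 + 5·1; 5·0 + 6·1) = (5, 6)
w2 = Aw1 = (3·5 + 5·6; 5·5 + 6·6) = (45, 61)
Aw2 = (440, 591)
w2·Aw2 = 45·440 + 61·591 = 55851; w2·w2 = 45·45 + 61·61 = 5746
λ ≈ 55851/5746 = 9.7200

9.7200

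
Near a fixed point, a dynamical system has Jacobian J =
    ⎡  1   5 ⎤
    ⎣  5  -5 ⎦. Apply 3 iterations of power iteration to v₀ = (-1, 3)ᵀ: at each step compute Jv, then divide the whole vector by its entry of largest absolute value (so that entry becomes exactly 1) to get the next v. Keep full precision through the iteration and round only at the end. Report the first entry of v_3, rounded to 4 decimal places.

-0.5969

Jv0 = (14.00000, -20.00000); divide by -20.00000 → v1 = (-0.70000, 1.00000)
Jv1 = (4.30000, -8.50000); divide by -8.50000 → v2 = (-0.50588, 1.00000)
Jv2 = (4.49412, -7.52941); divide by -7.52941 → v3 = (-0.59688, 1.00000)
Requested entry of v3: 764/-1280 = -0.5969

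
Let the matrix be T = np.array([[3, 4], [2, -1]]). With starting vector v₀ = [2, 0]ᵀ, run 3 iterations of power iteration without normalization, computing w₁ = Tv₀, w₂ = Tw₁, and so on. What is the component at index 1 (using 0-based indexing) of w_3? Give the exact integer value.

w1 = Tv₀ = (6, 4)
w2 = Tw1 = (34, 8)
w3 = Tw2 = (134, 60)
The requested component of w3 is 60.

60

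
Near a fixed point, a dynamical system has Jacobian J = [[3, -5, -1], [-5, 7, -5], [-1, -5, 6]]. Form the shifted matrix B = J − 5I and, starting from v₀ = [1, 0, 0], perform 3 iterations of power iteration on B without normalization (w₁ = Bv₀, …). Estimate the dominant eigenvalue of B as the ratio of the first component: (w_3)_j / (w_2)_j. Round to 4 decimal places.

B = J − 5I has rows (-2, -5, -1); (-5, 2, -5); (-1, -5, 1)
w1 = Bv₀ = ((-2)·1 + (-5)·0 + (-1)·0; (-5)·1 + 2·0 + (-5)·0; (-1)·1 + (-5)·0 + 1·0) = (-2, -5, -1)
w2 = Bw1 = ((-2)·(-2) + (-5)·(-5) + (-1)·(-1); (-5)·(-2) + 2·(-5) + (-5)·(-1); (-1)·(-2) + (-5)·(-5) + 1·(-1)) = (30, 5, 26)
w3 = Bw2 = (-111, -270, -29)
Ratio: -111/30 = -3.7000

μ ≈ -3.7000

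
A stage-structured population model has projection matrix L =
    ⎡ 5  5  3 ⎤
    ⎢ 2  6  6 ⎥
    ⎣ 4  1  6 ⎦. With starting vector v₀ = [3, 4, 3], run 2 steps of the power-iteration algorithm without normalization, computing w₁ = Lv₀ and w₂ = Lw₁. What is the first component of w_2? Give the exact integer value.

w1 = Lv₀ = (5·3 + 5·4 + 3·3; 2·3 + 6·4 + 6·3; 4·3 + 1·4 + 6·3) = (44, 48, 34)
w2 = Lw1 = (5·44 + 5·48 + 3·34; 2·44 + 6·48 + 6·34; 4·44 + 1·48 + 6·34) = (562, 580, 428)
The requested component of w2 is 562.

562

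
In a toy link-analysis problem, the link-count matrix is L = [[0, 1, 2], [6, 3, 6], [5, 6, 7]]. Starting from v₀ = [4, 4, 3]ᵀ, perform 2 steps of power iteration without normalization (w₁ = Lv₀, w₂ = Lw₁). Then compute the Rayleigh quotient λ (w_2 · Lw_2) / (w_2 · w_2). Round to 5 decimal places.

w1 = Lv₀ = (10, 54, 65)
w2 = Lw1 = (184, 612, 829)
Lw2 = (2270, 7914, 10395)
w2·Lw2 = 184·2270 + 612·7914 + 829·10395 = 13878503; w2·w2 = 184·184 + 612·612 + 829·829 = 1095641
λ ≈ 13878503/1095641 = 12.66702

12.66702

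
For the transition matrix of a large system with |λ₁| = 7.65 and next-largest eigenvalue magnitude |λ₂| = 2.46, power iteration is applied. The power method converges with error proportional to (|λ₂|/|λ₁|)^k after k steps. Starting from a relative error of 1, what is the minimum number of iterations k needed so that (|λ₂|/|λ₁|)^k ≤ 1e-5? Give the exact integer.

|λ₂/λ₁| = 2.46/7.65 = 0.32157
Need k ≥ ln(1e-5) / ln(0.32157) = -11.5129 / -1.1345 ≈ 10.148
Smallest integer k satisfying the bound: 11

11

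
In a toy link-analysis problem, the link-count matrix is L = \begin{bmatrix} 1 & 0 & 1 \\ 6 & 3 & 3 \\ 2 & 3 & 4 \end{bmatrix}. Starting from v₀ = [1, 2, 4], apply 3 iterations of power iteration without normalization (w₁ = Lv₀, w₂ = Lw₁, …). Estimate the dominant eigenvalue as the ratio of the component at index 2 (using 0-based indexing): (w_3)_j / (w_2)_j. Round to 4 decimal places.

w1 = Lv₀ = (5, 24, 24)
w2 = Lw1 = (29, 174, 178)
w3 = Lw2 = (207, 1230, 1292)
Ratio at component: 1292 / 178 = 7.2584

λ ≈ 7.2584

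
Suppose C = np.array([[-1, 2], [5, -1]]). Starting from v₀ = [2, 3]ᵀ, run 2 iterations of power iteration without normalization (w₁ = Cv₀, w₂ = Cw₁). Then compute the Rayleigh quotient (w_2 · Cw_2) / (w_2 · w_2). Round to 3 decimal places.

2.383

w1 = Cv₀ = ((-1)·2 + 2·3; 5·2 + (-1)·3) = (4, 7)
w2 = Cw1 = ((-1)·4 + 2·7; 5·4 + (-1)·7) = (10, 13)
Cw2 = (16, 37)
w2·Cw2 = 10·16 + 13·37 = 641; w2·w2 = 10·10 + 13·13 = 269
λ ≈ 641/269 = 2.383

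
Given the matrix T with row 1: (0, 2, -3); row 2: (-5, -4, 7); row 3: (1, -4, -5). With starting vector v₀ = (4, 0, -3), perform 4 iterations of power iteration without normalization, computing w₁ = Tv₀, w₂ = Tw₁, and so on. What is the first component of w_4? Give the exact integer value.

w1 = Tv₀ = (0·4 + 2·0 + (-3)·(-3); (-5)·4 + (-4)·0 + 7·(-3); 1·4 + (-4)·0 + (-5)·(-3)) = (9, -41, 19)
w2 = Tw1 = (0·9 + 2·(-41) + (-3)·19; (-5)·9 + (-4)·(-41) + 7·19; 1·9 + (-4)·(-41) + (-5)·19) = (-139, 252, 78)
w3 = Tw2 = (270, 233, -1537)
w4 = Tw3 = (5077, -13041, 7023)
The requested component of w4 is 5077.

5077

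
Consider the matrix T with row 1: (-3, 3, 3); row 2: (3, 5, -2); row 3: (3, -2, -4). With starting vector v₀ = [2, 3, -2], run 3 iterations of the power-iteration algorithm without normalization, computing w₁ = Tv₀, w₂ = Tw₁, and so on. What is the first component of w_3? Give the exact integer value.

w1 = Tv₀ = ((-3)·2 + 3·3 + 3·(-2); 3·2 + 5·3 + (-2)·(-2); 3·2 + (-2)·3 + (-4)·(-2)) = (-3, 25, 8)
w2 = Tw1 = ((-3)·(-3) + 3·25 + 3·8; 3·(-3) + 5·25 + (-2)·8; 3·(-3) + (-2)·25 + (-4)·8) = (108, 100, -91)
w3 = Tw2 = (-297, 1006, 488)
The requested component of w3 is -297.

-297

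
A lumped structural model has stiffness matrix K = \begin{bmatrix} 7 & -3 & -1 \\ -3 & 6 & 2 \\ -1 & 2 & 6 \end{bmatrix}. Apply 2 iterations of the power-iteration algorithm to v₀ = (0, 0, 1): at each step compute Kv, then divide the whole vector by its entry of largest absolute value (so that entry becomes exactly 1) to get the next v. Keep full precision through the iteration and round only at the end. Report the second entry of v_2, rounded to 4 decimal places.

0.6585

Kv0 = (-1.00000, 2.00000, 6.00000); divide by 6.00000 → v1 = (-0.16667, 0.33333, 1.00000)
Kv1 = (-3.16667, 4.50000, 6.83333); divide by 6.83333 → v2 = (-0.46341, 0.65854, 1.00000)
Requested entry of v2: 27/41 = 0.6585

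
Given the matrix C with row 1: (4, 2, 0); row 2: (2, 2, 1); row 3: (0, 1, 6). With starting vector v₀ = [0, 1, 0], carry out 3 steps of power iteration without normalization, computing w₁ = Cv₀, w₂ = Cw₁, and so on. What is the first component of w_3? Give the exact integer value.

w1 = Cv₀ = (4·0 + 2·1 + 0·0; 2·0 + 2·1 + 1·0; 0·0 + 1·1 + 6·0) = (2, 2, 1)
w2 = Cw1 = (4·2 + 2·2 + 0·1; 2·2 + 2·2 + 1·1; 0·2 + 1·2 + 6·1) = (12, 9, 8)
w3 = Cw2 = (66, 50, 57)
The requested component of w3 is 66.

66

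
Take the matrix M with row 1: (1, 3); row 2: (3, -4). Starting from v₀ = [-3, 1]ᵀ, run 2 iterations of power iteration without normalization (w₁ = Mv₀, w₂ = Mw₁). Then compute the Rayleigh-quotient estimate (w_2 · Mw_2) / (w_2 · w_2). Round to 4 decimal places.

w1 = Mv₀ = (1·(-3) + 3·1; 3·(-3) + (-4)·1) = (0, -13)
w2 = Mw1 = (1·0 + 3·(-13); 3·0 + (-4)·(-13)) = (-39, 52)
Mw2 = (117, -325)
w2·Mw2 = (-39)·117 + 52·(-325) = -21463; w2·w2 = (-39)·(-39) + 52·52 = 4225
λ ≈ -21463/4225 = -5.0800

λ ≈ -5.0800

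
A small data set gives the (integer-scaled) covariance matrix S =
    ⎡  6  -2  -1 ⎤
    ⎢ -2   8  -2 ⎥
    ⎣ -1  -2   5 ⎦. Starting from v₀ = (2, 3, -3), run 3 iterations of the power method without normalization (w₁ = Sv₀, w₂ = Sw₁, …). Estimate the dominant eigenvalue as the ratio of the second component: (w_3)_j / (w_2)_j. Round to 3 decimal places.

9.280

w1 = Sv₀ = (6·2 + (-2)·3 + (-1)·(-3); (-2)·2 + 8·3 + (-2)·(-3); (-1)·2 + (-2)·3 + 5·(-3)) = (9, 26, -23)
w2 = Sw1 = (6·9 + (-2)·26 + (-1)·(-23); (-2)·9 + 8·26 + (-2)·(-23); (-1)·9 + (-2)·26 + 5·(-23)) = (25, 236, -176)
w3 = Sw2 = (-146, 2190, -1377)
Ratio at component: 2190 / 236 = 9.280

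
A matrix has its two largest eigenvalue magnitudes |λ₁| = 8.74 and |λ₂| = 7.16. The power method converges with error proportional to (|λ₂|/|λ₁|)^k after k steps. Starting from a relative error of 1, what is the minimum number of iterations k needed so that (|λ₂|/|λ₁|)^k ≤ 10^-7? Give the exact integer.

81

|λ₂/λ₁| = 7.16/8.74 = 0.81922
Need k ≥ ln(10^-7) / ln(0.81922) = -16.1181 / -0.1994 ≈ 80.833
Smallest integer k satisfying the bound: 81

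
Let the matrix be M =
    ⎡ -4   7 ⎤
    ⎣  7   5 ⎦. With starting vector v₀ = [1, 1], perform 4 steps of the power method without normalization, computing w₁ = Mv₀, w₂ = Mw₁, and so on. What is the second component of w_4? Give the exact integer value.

6498

w1 = Mv₀ = (3, 12)
w2 = Mw1 = (72, 81)
w3 = Mw2 = (279, 909)
w4 = Mw3 = (5247, 6498)
The requested component of w4 is 6498.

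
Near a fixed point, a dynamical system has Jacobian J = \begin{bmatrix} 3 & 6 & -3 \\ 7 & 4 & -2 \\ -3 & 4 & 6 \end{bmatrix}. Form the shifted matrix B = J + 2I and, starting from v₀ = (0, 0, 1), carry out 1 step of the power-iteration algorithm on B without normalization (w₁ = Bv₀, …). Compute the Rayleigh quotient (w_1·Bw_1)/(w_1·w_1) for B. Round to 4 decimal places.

10.0130

B = J + 2I has rows (5, 6, -3); (7, 6, -2); (-3, 4, 8)
w1 = Bv₀ = (5·0 + 6·0 + (-3)·1; 7·0 + 6·0 + (-2)·1; (-3)·0 + 4·0 + 8·1) = (-3, -2, 8)
Bw1 = (-51, -49, 65)
w1·Bw1 = 771; w1·w1 = 77; μ ≈ 771/77 = 10.0130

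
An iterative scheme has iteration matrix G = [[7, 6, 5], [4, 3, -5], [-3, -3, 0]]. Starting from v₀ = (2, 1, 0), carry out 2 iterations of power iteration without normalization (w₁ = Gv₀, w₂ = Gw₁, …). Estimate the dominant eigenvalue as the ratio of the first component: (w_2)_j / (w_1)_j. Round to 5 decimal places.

λ ≈ 8.05000

w1 = Gv₀ = (7·2 + 6·1 + 5·0; 4·2 + 3·1 + (-5)·0; (-3)·2 + (-3)·1 + 0·0) = (20, 11, -9)
w2 = Gw1 = (7·20 + 6·11 + 5·(-9); 4·20 + 3·11 + (-5)·(-9); (-3)·20 + (-3)·11 + 0·(-9)) = (161, 158, -93)
Ratio at component: 161 / 20 = 8.05000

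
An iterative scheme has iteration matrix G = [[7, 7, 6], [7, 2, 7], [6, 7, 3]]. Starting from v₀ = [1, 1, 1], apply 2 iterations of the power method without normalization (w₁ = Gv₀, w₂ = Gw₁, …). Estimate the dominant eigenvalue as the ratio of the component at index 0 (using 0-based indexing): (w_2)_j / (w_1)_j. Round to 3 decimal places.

17.400

w1 = Gv₀ = (7·1 + 7·1 + 6·1; 7·1 + 2·1 + 7·1; 6·1 + 7·1 + 3·1) = (20, 16, 16)
w2 = Gw1 = (7·20 + 7·16 + 6·16; 7·20 + 2·16 + 7·16; 6·20 + 7·16 + 3·16) = (348, 284, 280)
Ratio at component: 348 / 20 = 17.400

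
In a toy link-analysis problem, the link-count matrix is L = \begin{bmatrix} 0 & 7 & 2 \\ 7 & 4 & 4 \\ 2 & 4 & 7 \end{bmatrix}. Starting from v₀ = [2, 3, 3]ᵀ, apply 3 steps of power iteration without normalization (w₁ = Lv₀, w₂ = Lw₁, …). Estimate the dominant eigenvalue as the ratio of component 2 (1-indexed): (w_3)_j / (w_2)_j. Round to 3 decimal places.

w1 = Lv₀ = (0·2 + 7·3 + 2·3; 7·2 + 4·3 + 4·3; 2·2 + 4·3 + 7·3) = (27, 38, 37)
w2 = Lw1 = (0·27 + 7·38 + 2·37; 7·27 + 4·38 + 4·37; 2·27 + 4·38 + 7·37) = (340, 489, 465)
w3 = Lw2 = (4353, 6196, 5891)
Ratio at component: 6196 / 489 = 12.671

12.671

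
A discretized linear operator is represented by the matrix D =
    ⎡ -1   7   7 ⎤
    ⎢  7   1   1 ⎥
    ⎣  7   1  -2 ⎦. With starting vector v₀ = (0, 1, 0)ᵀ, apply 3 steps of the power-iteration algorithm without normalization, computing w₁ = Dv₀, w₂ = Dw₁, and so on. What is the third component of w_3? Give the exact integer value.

w1 = Dv₀ = (7, 1, 1)
w2 = Dw1 = (7, 51, 48)
w3 = Dw2 = (686, 148, 4)
The requested component of w3 is 4.

4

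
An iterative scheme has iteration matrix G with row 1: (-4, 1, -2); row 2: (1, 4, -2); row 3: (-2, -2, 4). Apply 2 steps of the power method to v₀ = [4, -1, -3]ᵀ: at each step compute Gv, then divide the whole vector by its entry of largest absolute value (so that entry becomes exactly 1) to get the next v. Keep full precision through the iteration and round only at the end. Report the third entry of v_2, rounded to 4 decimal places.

Gv0 = (-11.00000, 6.00000, -18.00000); divide by -18.00000 → v1 = (0.61111, -0.33333, 1.00000)
Gv1 = (-4.77778, -2.72222, 3.44444); divide by -4.77778 → v2 = (1.00000, 0.56977, -0.72093)
Requested entry of v2: -62/86 = -0.7209

-0.7209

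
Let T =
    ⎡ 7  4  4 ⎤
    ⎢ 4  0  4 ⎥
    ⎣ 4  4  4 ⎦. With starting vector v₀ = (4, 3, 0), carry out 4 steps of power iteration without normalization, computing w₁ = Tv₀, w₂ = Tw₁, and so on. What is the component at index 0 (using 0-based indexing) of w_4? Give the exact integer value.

69064

w1 = Tv₀ = (7·4 + 4·3 + 4·0; 4·4 + 0·3 + 4·0; 4·4 + 4·3 + 4·0) = (40, 16, 28)
w2 = Tw1 = (7·40 + 4·16 + 4·28; 4·40 + 0·16 + 4·28; 4·40 + 4·16 + 4·28) = (456, 272, 336)
w3 = Tw2 = (5624, 3168, 4256)
w4 = Tw3 = (69064, 39520, 52192)
The requested component of w4 is 69064.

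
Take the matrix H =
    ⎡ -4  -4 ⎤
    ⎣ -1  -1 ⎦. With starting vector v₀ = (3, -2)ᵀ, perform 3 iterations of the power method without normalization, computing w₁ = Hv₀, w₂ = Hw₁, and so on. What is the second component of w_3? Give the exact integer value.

-25

w1 = Hv₀ = ((-4)·3 + (-4)·(-2); (-1)·3 + (-1)·(-2)) = (-4, -1)
w2 = Hw1 = ((-4)·(-4) + (-4)·(-1); (-1)·(-4) + (-1)·(-1)) = (20, 5)
w3 = Hw2 = (-100, -25)
The requested component of w3 is -25.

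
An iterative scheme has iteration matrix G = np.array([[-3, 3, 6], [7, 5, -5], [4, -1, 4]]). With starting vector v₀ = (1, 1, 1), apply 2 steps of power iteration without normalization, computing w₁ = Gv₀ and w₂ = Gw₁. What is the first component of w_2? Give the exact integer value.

w1 = Gv₀ = (6, 7, 7)
w2 = Gw1 = (45, 42, 45)
The requested component of w2 is 45.

45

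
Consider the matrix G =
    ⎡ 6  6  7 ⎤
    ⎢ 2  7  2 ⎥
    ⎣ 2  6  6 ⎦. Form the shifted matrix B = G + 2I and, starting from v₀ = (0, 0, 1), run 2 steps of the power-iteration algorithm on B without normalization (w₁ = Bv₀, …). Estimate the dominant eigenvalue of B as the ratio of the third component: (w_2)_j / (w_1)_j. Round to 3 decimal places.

B = G + 2I has rows (8, 6, 7); (2, 9, 2); (2, 6, 8)
w1 = Bv₀ = (7, 2, 8)
w2 = Bw1 = (124, 48, 90)
Ratio: 90/8 = 11.250

μ ≈ 11.250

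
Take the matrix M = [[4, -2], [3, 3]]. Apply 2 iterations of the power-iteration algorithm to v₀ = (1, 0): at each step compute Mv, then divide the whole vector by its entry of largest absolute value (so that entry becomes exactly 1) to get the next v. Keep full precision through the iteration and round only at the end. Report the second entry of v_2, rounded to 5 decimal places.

1.00000

Mv0 = (4.000000, 3.000000); divide by 4.000000 → v1 = (1.000000, 0.750000)
Mv1 = (2.500000, 5.250000); divide by 5.250000 → v2 = (0.476190, 1.000000)
Requested entry of v2: 21/21 = 1.00000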